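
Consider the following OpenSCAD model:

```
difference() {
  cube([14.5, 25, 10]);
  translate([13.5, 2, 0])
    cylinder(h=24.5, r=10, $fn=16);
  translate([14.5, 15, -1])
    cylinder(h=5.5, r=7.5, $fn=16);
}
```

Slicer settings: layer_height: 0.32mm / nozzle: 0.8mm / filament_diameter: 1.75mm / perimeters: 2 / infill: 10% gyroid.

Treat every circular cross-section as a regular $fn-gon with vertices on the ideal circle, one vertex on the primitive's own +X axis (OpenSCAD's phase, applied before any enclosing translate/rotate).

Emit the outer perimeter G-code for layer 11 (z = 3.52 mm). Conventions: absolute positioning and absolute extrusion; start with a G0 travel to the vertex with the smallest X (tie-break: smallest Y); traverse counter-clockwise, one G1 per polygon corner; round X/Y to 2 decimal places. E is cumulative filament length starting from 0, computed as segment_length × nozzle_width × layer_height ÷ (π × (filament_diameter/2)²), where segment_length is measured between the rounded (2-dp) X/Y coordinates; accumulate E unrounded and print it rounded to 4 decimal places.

G0 X0.00 Y0.00 Z3.52
G1 X3.90 Y0.00 E0.4151
G1 X3.50 Y2.00 E0.6322
G1 X4.26 Y5.83 E1.0478
G1 X6.43 Y9.07 E1.4628
G1 X8.63 Y10.54 E1.7444
G1 X7.57 Y12.13 E1.9478
G1 X7.00 Y15.00 E2.2592
G1 X7.57 Y17.87 E2.5706
G1 X9.20 Y20.30 E2.8821
G1 X11.63 Y21.93 E3.1935
G1 X14.50 Y22.50 E3.5049
G1 X14.50 Y25.00 E3.7710
G1 X0.00 Y25.00 E5.3143
G1 X0.00 Y0.00 E7.9751

At z = 3.52 mm: the cube is present — its section is the full 14.5×25 rectangle; the cylinder at (13.5, 2): section is a regular 16-gon, circumradius r=10; the r=7.5 cylinder at (14.5, 15) contributes a regular 16-gon of circumradius 7.5; Subtracting the remaining from the first: starting from the 14.5×25 cube, the r=10 cylinder at (13.5, 2) partially overlaps it — only the 108.04 mm² overlap (of its 306.15 mm²) is removed, clipping the outline; the r=7.5 cylinder at (14.5, 15) partially overlaps it — only the 68.07 mm² overlap (of its 172.21 mm²) is removed, clipping the outline — 1 connected region. The outline is a single polygon with 14 vertices. Extrusion per mm of travel: 0.8 × 0.32 / (π × 0.875²) = 0.106432. Accumulating E over each segment gives final E = 7.9751.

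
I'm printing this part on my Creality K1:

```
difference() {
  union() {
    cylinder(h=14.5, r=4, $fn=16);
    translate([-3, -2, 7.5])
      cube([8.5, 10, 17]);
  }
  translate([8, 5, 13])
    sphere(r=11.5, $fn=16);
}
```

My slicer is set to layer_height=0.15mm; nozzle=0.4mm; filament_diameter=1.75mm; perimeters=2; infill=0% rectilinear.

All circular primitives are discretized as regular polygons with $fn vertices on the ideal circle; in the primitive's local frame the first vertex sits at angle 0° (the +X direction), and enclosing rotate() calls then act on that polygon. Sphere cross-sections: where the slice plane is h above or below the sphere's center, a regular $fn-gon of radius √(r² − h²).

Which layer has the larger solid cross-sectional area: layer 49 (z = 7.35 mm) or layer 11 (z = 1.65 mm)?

Layer 49 (z = 7.35): the r=4 cylinder contributes a regular 16-gon of circumradius 4 (area = (16/2)·4.000²·sin(360°/16) = 48.98 mm²); the cube at (-3, -2) is absent (z outside [7.5, 24.5]); Merging all regions: only the r=4 cylinder is present, so the union is just that shape — area = 48.98 mm²; the sphere at (8, 5): section is a regular 16-gon, circumradius = √(r²−h²) = √(11.5²−5.65²) = 10.016 (area = (16/2)·10.016²·sin(360°/16) = 307.15 mm²); Taking the first minus the rest: starting from the result so far (48.98 mm²), the r=11.5 sphere at (8, 5) partially overlaps it — only the 25.95 mm² overlap (of its 307.15 mm²) is removed, clipping the outline — area = 23.04 mm². So its area = 23.04 mm². Layer 11 (z = 1.65): the r=4 cylinder gives a regular 16-gon of circumradius 4 (constant along its height) (area = (16/2)·4.000²·sin(360°/16) = 48.98 mm²); the cube at (-3, -2) does not reach this height (z outside [7.5, 24.5]); Combining (union): only the r=4 cylinder is present, so the union is just that shape — area = 48.98 mm²; the r=11.5 sphere at (8, 5) contributes a regular 16-gon of circumradius √(11.5²−11.35²) = 1.851 (area = (16/2)·1.851²·sin(360°/16) = 10.49 mm²); Subtracting the remaining from the first: starting from the result so far (48.98 mm²), the r=11.5 sphere at (8, 5) misses the remaining region (no effect) — area = 48.98 mm². So its area = 48.98 mm². Layer 11 is larger (48.98 vs 23.04 mm²).

layer 11 (z = 1.65 mm)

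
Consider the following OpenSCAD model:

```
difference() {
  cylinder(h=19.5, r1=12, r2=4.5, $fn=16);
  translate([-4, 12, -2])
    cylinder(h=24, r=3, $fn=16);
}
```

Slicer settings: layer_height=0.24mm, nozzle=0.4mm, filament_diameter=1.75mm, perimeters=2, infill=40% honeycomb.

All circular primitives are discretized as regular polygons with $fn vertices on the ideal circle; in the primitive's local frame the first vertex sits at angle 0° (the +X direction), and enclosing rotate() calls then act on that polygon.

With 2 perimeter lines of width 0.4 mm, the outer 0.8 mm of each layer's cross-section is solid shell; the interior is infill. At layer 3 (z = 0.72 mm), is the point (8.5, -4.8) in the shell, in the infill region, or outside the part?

At z = 0.72 mm: the cone (r1=12→r2=4.5) has section circumradius 11.723 here — a regular 16-gon; the r=3 cylinder at (-4, 12) gives a regular 16-gon of circumradius 3 (constant along its height); After the difference (first − rest): starting from the cone, the r=3 cylinder at (-4, 12) partially overlaps it — only the 6.94 mm² overlap (of its 27.55 mm²) is removed, clipping the outline — 1 connected region. Overall, the cross-section is a single solid region. The nearest boundary edge runs (10.83, -4.49)→(8.29, -8.29); distance from the point to it = 1.76 mm. The point is inside the cross-section and 1.76 mm from the nearest boundary — more than the 0.8 mm shell width (2 × 0.4), so it's in the infill interior.

infill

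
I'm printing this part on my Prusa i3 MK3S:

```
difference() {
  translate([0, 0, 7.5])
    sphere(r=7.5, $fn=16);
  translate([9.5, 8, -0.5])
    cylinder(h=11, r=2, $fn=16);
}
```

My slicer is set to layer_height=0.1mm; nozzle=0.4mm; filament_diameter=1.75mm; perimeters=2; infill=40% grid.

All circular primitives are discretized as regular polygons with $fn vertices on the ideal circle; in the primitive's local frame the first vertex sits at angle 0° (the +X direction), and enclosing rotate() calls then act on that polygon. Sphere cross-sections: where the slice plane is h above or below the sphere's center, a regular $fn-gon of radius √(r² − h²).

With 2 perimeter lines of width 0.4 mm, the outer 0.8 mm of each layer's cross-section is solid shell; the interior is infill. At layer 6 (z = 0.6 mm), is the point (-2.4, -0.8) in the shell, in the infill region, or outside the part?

At z = 0.6 mm: the r=7.5 sphere contributes a regular 16-gon of circumradius √(7.5²−6.9²) = 2.939; the r=2 cylinder at (9.5, 8) contributes a regular 16-gon of circumradius 2; Taking the first minus the rest: starting from the r=7.5 sphere, the r=2 cylinder at (9.5, 8) misses the remaining region (no effect) — 1 connected region. Overall, the cross-section is a single solid region. The nearest boundary edge runs (-2.72, -1.12)→(-2.94, 0.00); distance from the point to it = 0.37 mm. The point is inside the cross-section, 0.37 mm from the nearest boundary — within the 0.8 mm shell band (2 × 0.4).

shell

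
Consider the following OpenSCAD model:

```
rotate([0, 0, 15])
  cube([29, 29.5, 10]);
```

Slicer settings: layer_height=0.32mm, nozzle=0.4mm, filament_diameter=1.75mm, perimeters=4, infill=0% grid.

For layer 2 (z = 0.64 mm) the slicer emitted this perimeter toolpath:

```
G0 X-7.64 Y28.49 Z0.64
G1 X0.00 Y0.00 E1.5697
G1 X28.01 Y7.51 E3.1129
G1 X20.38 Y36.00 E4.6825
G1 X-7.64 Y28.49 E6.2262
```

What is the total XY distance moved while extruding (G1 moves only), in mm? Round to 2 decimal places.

117.00 mm

Sum the Euclidean lengths of each G1 segment: total = 117.00 mm.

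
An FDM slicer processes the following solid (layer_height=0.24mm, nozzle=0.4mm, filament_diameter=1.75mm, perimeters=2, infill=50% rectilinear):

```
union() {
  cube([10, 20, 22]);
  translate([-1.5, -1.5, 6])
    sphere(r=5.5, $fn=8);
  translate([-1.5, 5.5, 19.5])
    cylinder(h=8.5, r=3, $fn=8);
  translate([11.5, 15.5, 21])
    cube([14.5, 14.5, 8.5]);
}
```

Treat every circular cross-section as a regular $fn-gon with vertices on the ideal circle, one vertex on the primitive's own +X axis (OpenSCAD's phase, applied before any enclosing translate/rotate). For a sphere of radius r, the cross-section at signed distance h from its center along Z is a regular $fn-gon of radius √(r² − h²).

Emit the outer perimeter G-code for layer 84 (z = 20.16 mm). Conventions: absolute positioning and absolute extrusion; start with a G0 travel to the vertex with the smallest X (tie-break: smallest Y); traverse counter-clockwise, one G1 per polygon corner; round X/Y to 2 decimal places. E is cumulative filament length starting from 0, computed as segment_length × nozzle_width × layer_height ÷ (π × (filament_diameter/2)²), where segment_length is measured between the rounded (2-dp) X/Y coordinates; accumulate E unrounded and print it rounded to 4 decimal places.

At z = 20.16 mm: the 10×20 cube contributes its full rectangle; the sphere at (-1.5, -1.5) is absent (|z−center|=14.160 > r=5.5); the r=3 cylinder at (-1.5, 5.5) contributes a regular 8-gon of circumradius 3; the cube at (11.5, 15.5) is not intersected at this z (z outside [21, 29.5]); Taking the union: the regions partially overlap (shared area 4.66 mm²), so overlapping operands fuse into one piece — 1 connected region. The outline is a single polygon with 11 vertices. Extrusion per mm of travel: 0.4 × 0.24 / (π × 0.875²) = 0.039912. Accumulating E over each segment gives final E = 2.7008.

G0 X-4.50 Y5.50 Z20.16
G1 X-3.62 Y3.38 E0.0916
G1 X-1.50 Y2.50 E0.1832
G1 X0.00 Y3.12 E0.2480
G1 X0.00 Y0.00 E0.3725
G1 X10.00 Y0.00 E0.7717
G1 X10.00 Y20.00 E1.5699
G1 X0.00 Y20.00 E1.9690
G1 X0.00 Y7.88 E2.4528
G1 X-1.50 Y8.50 E2.5175
G1 X-3.62 Y7.62 E2.6092
G1 X-4.50 Y5.50 E2.7008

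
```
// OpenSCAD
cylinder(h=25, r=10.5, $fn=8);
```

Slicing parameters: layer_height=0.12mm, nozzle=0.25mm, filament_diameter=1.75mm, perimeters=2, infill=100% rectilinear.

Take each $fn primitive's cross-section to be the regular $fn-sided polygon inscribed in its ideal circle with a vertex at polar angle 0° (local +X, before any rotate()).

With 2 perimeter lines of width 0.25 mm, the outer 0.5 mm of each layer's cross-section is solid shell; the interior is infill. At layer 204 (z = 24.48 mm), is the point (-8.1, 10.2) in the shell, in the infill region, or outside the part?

At z = 24.48 mm: the r=10.5 cylinder contributes a regular 8-gon of circumradius 10.5. Overall, the cross-section is a single solid region. The nearest boundary edge runs (0.00, 10.50)→(-7.42, 7.42); distance from the point to it = 2.82 mm. The point is not inside any of the regions above, so it lies outside the cross-section (2.82 mm from the nearest boundary).

outside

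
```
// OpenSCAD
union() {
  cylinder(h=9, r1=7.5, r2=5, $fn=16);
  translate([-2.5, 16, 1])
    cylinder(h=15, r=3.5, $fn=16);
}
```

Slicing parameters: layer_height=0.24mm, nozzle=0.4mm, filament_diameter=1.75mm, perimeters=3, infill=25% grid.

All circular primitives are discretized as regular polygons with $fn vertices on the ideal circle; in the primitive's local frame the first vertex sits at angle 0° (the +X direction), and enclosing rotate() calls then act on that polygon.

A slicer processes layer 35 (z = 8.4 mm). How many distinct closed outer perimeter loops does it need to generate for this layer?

2

At z = 8.4 mm: the cone (r1=7.5→r2=5) has section circumradius 5.167 here — a regular 16-gon; the cylinder at (-2.5, 16): section is a regular 16-gon, circumradius r=3.5; Combining (union): the 2 present regions are separate (no shared area or edge), so areas and boundary lengths simply add and each stays a separate island — 2 connected regions. The result has 2 disconnected regions.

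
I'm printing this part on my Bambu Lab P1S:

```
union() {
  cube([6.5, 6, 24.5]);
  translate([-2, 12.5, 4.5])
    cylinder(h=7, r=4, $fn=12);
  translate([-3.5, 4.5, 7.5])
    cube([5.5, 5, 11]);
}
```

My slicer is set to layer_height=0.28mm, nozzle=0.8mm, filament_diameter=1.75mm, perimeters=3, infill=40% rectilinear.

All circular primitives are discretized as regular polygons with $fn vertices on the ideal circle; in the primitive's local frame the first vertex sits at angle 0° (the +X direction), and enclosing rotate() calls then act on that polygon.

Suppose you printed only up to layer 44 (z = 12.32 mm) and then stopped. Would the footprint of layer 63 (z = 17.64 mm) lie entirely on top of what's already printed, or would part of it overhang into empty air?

entirely on top

Compare the two slices. At z = 12.32: the cube (footprint 6.5×6) is included at this height (area 39.00 mm²); the cylinder at (-2, 12.5) is absent (z outside [4.5, 11.5]); the cube at (-3.5, 4.5) (footprint 5.5×5) is included at this height (area 27.50 mm²); Combining (union): the regions partially overlap — summed areas 66.50 mm² minus the doubly-counted overlap 3.00 mm² gives 63.50 mm² — area = 63.50 mm². At z = 17.64: the cube is present — its section is the full 6.5×6 rectangle (area 39.00 mm²); the cylinder at (-2, 12.5) is absent (z outside [4.5, 11.5]); the 5.5×5 cube at (-3.5, 4.5) contributes its full rectangle (area 27.50 mm²); Taking the union: the regions partially overlap — summed areas 66.50 mm² minus the doubly-counted overlap 3.00 mm² gives 63.50 mm² — area = 63.50 mm². Checking containment: the cross-section at z = 17.64 is a subset of the cross-section at z = 12.32.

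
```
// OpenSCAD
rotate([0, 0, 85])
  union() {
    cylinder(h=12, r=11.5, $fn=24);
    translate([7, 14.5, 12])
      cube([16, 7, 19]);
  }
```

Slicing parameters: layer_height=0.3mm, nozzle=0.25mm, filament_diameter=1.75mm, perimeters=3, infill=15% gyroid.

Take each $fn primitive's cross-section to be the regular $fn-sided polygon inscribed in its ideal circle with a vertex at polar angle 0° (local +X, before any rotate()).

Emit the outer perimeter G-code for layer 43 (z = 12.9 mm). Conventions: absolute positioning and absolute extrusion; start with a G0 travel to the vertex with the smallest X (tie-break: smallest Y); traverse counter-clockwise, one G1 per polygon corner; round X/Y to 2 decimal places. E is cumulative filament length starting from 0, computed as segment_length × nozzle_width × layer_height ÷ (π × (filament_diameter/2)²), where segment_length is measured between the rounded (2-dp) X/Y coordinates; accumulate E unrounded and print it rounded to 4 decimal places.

G0 X-20.81 Y8.85 Z12.90
G1 X-13.83 Y8.24 E0.2185
G1 X-12.44 Y24.18 E0.7174
G1 X-19.41 Y24.79 E0.9356
G1 X-20.81 Y8.85 E1.4345

At z = 12.9 mm: the cylinder does not reach this height (z outside [0, 12]); the cube at (7, 14.5) is present — its section is the full 16×7 rectangle; Merging all regions: only the 16×7 cube at (7, 14.5) is present, so the union is just that shape — 1 connected region; (rotated 85° about Z; rotation is an isometry so areas/perimeters/island counts are preserved). The outline is a single polygon with 4 vertices. Extrusion per mm of travel: 0.25 × 0.3 / (π × 0.875²) = 0.031181. Accumulating E over each segment gives final E = 1.4345.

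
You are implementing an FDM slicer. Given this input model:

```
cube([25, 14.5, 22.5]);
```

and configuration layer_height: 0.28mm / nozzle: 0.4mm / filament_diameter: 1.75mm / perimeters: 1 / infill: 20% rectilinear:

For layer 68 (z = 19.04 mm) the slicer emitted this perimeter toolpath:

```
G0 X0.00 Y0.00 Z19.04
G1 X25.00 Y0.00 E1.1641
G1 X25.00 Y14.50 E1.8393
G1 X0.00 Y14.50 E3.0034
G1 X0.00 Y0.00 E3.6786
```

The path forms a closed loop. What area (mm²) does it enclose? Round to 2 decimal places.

362.50 mm²

Apply the shoelace formula to the sequence of (X, Y) vertices; enclosed area = 362.50 mm².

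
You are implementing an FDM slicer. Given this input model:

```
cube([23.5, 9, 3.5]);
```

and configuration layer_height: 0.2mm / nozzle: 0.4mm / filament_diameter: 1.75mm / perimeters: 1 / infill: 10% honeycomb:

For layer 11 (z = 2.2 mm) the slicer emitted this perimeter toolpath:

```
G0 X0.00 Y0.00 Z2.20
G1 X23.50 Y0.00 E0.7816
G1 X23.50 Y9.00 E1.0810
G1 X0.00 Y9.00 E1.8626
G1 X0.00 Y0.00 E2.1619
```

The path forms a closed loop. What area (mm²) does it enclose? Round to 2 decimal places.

211.50 mm²

Apply the shoelace formula to the sequence of (X, Y) vertices; enclosed area = 211.50 mm².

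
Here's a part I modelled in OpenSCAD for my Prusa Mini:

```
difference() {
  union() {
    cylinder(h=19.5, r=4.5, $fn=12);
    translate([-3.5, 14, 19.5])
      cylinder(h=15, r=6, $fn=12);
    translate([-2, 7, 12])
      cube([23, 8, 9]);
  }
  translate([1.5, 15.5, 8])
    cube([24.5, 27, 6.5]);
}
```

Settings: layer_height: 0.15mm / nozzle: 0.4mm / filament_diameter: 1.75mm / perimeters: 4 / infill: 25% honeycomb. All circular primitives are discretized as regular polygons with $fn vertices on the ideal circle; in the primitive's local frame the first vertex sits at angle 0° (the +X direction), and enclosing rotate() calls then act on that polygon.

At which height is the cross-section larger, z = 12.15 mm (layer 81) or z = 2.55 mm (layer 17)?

Layer 81 (z = 12.15): the r=4.5 cylinder gives a regular 12-gon of circumradius 4.5 (constant along its height) (area = (12/2)·4.500²·sin(360°/12) = 60.75 mm²); the cylinder at (-3.5, 14) is not intersected at this z (z outside [19.5, 34.5]); the cube at (-2, 7) (footprint 23×8) is included at this height (area 184.00 mm²); Merging all regions: the 2 present regions are separate (no shared area or edge), so areas and boundary lengths simply add and each stays a separate island — area = 244.75 mm²; the 24.5×27 cube at (1.5, 15.5) contributes its full rectangle (area 661.50 mm²); Subtracting the remaining from the first: starting from the result so far (244.75 mm²), the 24.5×27 cube at (1.5, 15.5) misses the remaining region (no effect) — area = 244.75 mm². So its area = 244.75 mm². Layer 17 (z = 2.55): the r=4.5 cylinder gives a regular 12-gon of circumradius 4.5 (constant along its height) (area = (12/2)·4.500²·sin(360°/12) = 60.75 mm²); the cylinder at (-3.5, 14) does not reach this height (z outside [19.5, 34.5]); the cube at (-2, 7) does not reach this height (z outside [12, 21]); Merging all regions: only the r=4.5 cylinder is present, so the union is just that shape — area = 60.75 mm²; the cube at (1.5, 15.5) is not intersected at this z (z outside [8, 14.5]); Subtracting the remaining from the first: none of the subtracted shapes is present at this height, so that combined region is unchanged — area = 60.75 mm². So its area = 60.75 mm². Layer 81 is larger (244.75 vs 60.75 mm²).

layer 81 (z = 12.15 mm)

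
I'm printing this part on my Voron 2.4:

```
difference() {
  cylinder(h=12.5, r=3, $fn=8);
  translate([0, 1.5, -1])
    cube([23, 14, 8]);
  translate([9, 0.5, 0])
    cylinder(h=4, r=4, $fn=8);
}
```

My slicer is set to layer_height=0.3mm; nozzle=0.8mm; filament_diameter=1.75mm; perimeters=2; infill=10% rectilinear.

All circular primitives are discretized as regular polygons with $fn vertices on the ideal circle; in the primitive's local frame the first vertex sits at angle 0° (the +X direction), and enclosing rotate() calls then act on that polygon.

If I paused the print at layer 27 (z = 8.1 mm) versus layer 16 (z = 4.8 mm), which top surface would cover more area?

Layer 27 (z = 8.1): the cylinder: section is a regular 8-gon, circumradius r=3 (area = (8/2)·3.000²·sin(360°/8) = 25.46 mm²); the cube at (0, 1.5) does not reach this height (z outside [-1, 7]); the cylinder at (9, 0.5) does not reach this height (z outside [0, 4]); Taking the first minus the rest: none of the subtracted shapes is present at this height, so the r=3 cylinder is unchanged — area = 25.46 mm². So its area = 25.46 mm². Layer 16 (z = 4.8): the r=3 cylinder gives a regular 8-gon of circumradius 3 (constant along its height) (area = (8/2)·3.000²·sin(360°/8) = 25.46 mm²); the cube at (0, 1.5) (footprint 23×14) is included at this height (area 322.00 mm²); the cylinder at (9, 0.5) is absent (z outside [0, 4]); Taking the first minus the rest: starting from the r=3 cylinder (25.46 mm²), the 23×14 cube at (0, 1.5) partially overlaps it — only the 2.33 mm² overlap (of its 322.00 mm²) is removed, clipping the outline — area = 23.13 mm². So its area = 23.13 mm². Layer 27 is larger (25.46 vs 23.13 mm²).

layer 27 (z = 8.1 mm)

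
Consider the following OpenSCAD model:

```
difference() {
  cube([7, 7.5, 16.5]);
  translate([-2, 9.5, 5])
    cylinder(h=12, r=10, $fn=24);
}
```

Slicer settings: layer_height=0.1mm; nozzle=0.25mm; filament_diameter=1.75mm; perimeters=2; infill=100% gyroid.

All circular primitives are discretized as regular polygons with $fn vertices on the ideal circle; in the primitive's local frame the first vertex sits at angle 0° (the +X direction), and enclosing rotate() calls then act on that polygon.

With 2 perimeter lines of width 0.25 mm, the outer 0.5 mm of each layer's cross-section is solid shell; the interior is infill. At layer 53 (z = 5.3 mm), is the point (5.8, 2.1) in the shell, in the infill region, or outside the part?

At z = 5.3 mm: the 7×7.5 cube contributes its full rectangle; the r=10 cylinder at (-2, 9.5) gives a regular 24-gon of circumradius 10 (constant along its height); After the difference (first − rest): starting from the 7×7.5 cube, the r=10 cylinder at (-2, 9.5) partially overlaps it — only the 41.09 mm² overlap (of its 310.58 mm²) is removed, clipping the outline — 1 connected region. Overall, the cross-section is a single solid region. The nearest boundary edge runs (5.07, 2.43)→(6.66, 4.50); distance from the point to it = 0.78 mm. The point is inside the cross-section and 0.78 mm from the nearest boundary — more than the 0.5 mm shell width (2 × 0.25), so it's in the infill interior.

infill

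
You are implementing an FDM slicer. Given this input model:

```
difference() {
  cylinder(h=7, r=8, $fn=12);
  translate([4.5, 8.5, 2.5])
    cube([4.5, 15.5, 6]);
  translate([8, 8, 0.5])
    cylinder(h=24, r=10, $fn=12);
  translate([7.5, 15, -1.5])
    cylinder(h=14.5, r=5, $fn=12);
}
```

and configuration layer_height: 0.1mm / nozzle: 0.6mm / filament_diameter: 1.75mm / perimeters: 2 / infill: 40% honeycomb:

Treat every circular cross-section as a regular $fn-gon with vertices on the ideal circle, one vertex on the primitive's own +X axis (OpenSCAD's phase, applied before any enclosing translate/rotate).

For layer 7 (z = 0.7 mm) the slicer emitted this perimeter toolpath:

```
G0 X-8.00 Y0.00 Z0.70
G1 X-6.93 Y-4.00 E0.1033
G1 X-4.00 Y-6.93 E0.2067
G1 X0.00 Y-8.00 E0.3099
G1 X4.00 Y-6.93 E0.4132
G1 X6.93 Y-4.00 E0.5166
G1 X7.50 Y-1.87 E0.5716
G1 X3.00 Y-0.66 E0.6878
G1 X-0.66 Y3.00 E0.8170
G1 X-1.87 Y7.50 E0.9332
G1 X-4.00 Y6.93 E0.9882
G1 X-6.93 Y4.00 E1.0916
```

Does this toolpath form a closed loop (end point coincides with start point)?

no

Start point (G0): (-8.00, 0.00). End point (last G1): the path does not return to the start — open.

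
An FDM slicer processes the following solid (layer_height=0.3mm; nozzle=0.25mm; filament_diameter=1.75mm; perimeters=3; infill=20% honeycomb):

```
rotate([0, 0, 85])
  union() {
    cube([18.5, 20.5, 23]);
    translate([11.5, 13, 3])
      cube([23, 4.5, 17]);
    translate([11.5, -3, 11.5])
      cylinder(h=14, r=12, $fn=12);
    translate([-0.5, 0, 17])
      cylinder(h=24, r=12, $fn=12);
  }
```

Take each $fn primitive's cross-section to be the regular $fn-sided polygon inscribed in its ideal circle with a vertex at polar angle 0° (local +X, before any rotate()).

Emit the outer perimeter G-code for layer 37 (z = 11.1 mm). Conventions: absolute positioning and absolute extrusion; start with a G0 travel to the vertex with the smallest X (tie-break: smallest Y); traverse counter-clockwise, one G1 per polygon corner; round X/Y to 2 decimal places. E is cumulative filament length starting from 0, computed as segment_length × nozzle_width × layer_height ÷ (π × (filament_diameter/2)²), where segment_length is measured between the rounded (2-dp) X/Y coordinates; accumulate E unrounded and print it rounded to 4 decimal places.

G0 X-20.42 Y1.79 Z11.10
G1 X0.00 Y0.00 E0.6392
G1 X1.61 Y18.43 E1.2160
G1 X-11.34 Y19.56 E1.6214
G1 X-9.94 Y35.50 E2.1203
G1 X-14.43 Y35.89 E2.2608
G1 X-15.82 Y19.95 E2.7598
G1 X-18.81 Y20.22 E2.8534
G1 X-20.42 Y1.79 E3.4302

At z = 11.1 mm: the cube (footprint 18.5×20.5) is included at this height; the cube at (11.5, 13) is present — its section is the full 23×4.5 rectangle; the cylinder at (11.5, -3) does not reach this height (z outside [11.5, 25.5]); the cylinder at (-0.5, 0) is not intersected at this z (z outside [17, 41]); Combining (union): the regions partially overlap (shared area 31.50 mm²), so overlapping operands fuse into one piece — 1 connected region; (rotated 85° about Z; rotation is an isometry so areas/perimeters/island counts are preserved). The outline is a single polygon with 8 vertices. Extrusion per mm of travel: 0.25 × 0.3 / (π × 0.875²) = 0.031181. Accumulating E over each segment gives final E = 3.4302.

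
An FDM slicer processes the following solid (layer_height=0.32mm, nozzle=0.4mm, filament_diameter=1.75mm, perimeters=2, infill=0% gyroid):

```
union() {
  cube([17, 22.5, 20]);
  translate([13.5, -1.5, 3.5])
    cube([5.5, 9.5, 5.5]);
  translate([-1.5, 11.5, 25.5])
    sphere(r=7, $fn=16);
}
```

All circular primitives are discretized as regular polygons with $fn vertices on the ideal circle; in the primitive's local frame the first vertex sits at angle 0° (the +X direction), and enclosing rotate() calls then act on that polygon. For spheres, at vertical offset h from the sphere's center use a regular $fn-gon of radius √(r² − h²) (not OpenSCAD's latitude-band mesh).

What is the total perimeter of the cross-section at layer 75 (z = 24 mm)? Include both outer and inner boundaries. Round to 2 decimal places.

42.69 mm

At z = 24 mm: the cube is absent (z outside [0, 20]); the cube at (13.5, -1.5) is not intersected at this z (z outside [3.5, 9]); the r=7 sphere at (-1.5, 11.5) slices to a regular 16-gon of circumradius 6.837 (√(r²−h²) with h=1.5 from center) (perimeter = 2·16·6.837·sin(180°/16) = 42.69 mm); Combining (union): only the r=7 sphere at (-1.5, 11.5) is present, so the union is just that shape — boundary = 42.69 mm. Overall, the cross-section is a single solid region. Total boundary length (outer) = 42.69 mm.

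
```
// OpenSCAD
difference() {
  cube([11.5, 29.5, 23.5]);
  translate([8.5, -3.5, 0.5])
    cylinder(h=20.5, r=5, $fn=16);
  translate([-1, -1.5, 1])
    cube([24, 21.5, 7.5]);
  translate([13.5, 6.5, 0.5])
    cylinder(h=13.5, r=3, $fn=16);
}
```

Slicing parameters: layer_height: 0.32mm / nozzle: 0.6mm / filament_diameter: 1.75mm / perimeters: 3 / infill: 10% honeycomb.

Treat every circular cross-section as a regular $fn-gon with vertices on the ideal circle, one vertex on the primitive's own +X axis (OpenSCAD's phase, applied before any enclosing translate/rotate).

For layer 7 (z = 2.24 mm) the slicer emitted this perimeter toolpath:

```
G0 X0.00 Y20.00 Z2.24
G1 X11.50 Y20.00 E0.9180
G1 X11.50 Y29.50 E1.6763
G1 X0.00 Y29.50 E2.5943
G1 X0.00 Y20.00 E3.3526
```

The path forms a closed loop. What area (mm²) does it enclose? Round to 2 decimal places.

Apply the shoelace formula to the sequence of (X, Y) vertices; enclosed area = 109.25 mm².

109.25 mm²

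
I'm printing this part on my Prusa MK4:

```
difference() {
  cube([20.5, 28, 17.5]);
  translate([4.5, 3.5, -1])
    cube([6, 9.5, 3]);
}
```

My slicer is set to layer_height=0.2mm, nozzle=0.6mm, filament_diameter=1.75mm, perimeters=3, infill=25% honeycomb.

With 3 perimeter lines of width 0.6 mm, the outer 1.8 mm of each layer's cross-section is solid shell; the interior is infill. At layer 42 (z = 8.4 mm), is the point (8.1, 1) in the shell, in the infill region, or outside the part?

At z = 8.4 mm: the cube (footprint 20.5×28) is included at this height; the cube at (4.5, 3.5) is not intersected at this z (z outside [-1, 2]); Subtracting the remaining from the first: none of the subtracted shapes is present at this height, so the 20.5×28 cube is unchanged — 1 connected region. Overall, the cross-section is a single solid region. The nearest boundary edge runs (0.00, 0.00)→(20.50, 0.00); distance from the point to it = 1.00 mm. The point is inside the cross-section, 1.00 mm from the nearest boundary — within the 1.8 mm shell band (3 × 0.6).

shell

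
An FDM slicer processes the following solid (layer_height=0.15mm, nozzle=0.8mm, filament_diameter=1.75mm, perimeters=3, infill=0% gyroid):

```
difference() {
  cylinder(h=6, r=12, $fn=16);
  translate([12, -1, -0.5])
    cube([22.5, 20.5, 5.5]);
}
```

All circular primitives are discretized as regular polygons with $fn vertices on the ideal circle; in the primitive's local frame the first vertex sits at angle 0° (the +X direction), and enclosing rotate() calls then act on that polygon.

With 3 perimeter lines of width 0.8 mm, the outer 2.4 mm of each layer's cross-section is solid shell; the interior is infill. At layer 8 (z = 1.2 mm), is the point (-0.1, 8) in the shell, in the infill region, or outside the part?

At z = 1.2 mm: the r=12 cylinder gives a regular 16-gon of circumradius 12 (constant along its height); the cube at (12, -1) is present — its section is the full 22.5×20.5 rectangle; After the difference (first − rest): starting from the r=12 cylinder, the 22.5×20.5 cube at (12, -1) misses the remaining region (no effect) — 1 connected region. Overall, the cross-section is a single solid region. The nearest boundary edge runs (-4.59, 11.09)→(0.00, 12.00); distance from the point to it = 3.90 mm. The point is inside the cross-section and 3.90 mm from the nearest boundary — more than the 2.4 mm shell width (3 × 0.8), so it's in the infill interior.

infill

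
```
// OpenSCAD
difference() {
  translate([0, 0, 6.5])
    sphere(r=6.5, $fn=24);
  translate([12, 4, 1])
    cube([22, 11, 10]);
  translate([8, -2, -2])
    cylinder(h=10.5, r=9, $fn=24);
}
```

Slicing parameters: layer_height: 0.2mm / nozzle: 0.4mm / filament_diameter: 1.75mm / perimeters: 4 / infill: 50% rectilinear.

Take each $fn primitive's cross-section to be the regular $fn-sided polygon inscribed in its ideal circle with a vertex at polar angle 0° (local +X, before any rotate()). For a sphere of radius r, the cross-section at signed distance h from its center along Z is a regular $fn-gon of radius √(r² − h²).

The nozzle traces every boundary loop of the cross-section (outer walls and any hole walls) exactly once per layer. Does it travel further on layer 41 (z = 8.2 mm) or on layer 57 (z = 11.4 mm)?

Layer 41 (z = 8.2): the sphere: section is a regular 24-gon, circumradius = √(r²−h²) = √(6.5²−1.7²) = 6.274 (perimeter = 2·24·6.274·sin(180°/24) = 39.31 mm); the 22×11 cube at (12, 4) contributes its full rectangle (perimeter 66.00 mm); the cylinder at (8, -2): section is a regular 24-gon, circumradius r=9 (perimeter = 2·24·9.000·sin(180°/24) = 56.39 mm); After the difference (first − rest): starting from the r=6.5 sphere, the 22×11 cube at (12, 4) misses the remaining region (no effect); the r=9 cylinder at (8, -2) partially overlaps it — only the 60.29 mm² overlap (of its 251.57 mm²) is removed, clipping the outline — boundary = 36.25 mm. So its perimeter = 36.25 mm. Layer 57 (z = 11.4): the sphere: section is a regular 24-gon, circumradius = √(r²−h²) = √(6.5²−4.9²) = 4.271 (perimeter = 2·24·4.271·sin(180°/24) = 26.76 mm); the cube at (12, 4) does not reach this height (z outside [1, 11]); the cylinder at (8, -2) is not intersected at this z (z outside [-2, 8.5]); After the difference (first − rest): none of the subtracted shapes is present at this height, so the r=6.5 sphere is unchanged — boundary = 26.76 mm. So its perimeter = 26.76 mm. Layer 41 is larger (36.25 vs 26.76 mm).

layer 41 (z = 8.2 mm)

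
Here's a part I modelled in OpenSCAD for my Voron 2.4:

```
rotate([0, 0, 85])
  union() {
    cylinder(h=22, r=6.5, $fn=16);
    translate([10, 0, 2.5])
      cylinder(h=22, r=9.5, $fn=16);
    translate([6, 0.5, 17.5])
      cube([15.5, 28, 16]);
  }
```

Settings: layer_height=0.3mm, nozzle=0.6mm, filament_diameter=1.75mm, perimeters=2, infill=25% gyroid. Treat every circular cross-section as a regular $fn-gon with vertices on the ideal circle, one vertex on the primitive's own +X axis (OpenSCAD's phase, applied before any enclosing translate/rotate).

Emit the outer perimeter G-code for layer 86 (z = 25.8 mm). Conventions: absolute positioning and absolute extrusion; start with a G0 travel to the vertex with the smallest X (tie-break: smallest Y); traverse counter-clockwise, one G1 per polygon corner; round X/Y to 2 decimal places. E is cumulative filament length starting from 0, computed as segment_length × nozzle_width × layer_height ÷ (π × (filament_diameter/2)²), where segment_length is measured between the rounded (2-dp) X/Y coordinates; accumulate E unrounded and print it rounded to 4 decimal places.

G0 X-27.87 Y8.46 Z25.80
G1 X0.02 Y6.02 E2.0951
G1 X1.38 Y21.46 E3.2551
G1 X-26.52 Y23.90 E5.3509
G1 X-27.87 Y8.46 E6.5108

At z = 25.8 mm: the cylinder does not reach this height (z outside [0, 22]); the cylinder at (10, 0) does not reach this height (z outside [2.5, 24.5]); the 15.5×28 cube at (6, 0.5) contributes its full rectangle; Merging all regions: only the 15.5×28 cube at (6, 0.5) is present, so the union is just that shape — 1 connected region; (whole slice rotated 85° about Z — lengths, areas and connectivity unchanged). The outline is a single polygon with 4 vertices. Extrusion per mm of travel: 0.6 × 0.3 / (π × 0.875²) = 0.074835. Accumulating E over each segment gives final E = 6.5108.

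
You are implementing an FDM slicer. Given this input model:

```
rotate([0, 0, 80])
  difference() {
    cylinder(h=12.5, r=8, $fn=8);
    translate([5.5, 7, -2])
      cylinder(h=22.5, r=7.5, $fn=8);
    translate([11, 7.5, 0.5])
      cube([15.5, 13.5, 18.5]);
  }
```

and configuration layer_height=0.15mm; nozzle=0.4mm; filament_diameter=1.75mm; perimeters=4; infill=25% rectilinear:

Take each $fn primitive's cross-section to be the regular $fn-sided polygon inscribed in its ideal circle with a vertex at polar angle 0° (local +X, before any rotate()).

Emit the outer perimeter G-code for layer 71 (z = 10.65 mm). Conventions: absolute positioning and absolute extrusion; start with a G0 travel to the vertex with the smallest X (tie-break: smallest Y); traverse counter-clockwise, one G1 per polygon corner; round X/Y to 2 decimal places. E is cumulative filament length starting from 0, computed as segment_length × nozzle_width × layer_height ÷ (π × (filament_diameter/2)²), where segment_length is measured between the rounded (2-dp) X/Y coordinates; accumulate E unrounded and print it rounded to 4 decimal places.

G0 X-7.43 Y-0.63 Z10.65
G1 X-6.55 Y-4.59 E0.1012
G1 X-1.39 Y-7.88 E0.2538
G1 X4.59 Y-6.55 E0.4067
G1 X7.88 Y-1.39 E0.5593
G1 X6.55 Y4.59 E0.7121
G1 X1.39 Y7.88 E0.8648
G1 X0.91 Y7.77 E0.8771
G1 X1.45 Y5.33 E0.9394
G1 X-1.64 Y0.49 E1.0827
G1 X-7.24 Y-0.75 E1.2257
G1 X-7.43 Y-0.63 E1.2313

At z = 10.65 mm: the r=8 cylinder gives a regular 8-gon of circumradius 8 (constant along its height); the r=7.5 cylinder at (5.5, 7) contributes a regular 8-gon of circumradius 7.5; the cube at (11, 7.5) (footprint 15.5×13.5) is included at this height; Subtracting the remaining from the first: starting from the r=8 cylinder, the r=7.5 cylinder at (5.5, 7) partially overlaps it — only the 47.70 mm² overlap (of its 159.10 mm²) is removed, clipping the outline; the 15.5×13.5 cube at (11, 7.5) misses the remaining region (no effect) — 1 connected region; (rotated 80° about Z; rotation is an isometry so areas/perimeters/island counts are preserved). The outline is a single polygon with 11 vertices. Extrusion per mm of travel: 0.4 × 0.15 / (π × 0.875²) = 0.024945. Accumulating E over each segment gives final E = 1.2313.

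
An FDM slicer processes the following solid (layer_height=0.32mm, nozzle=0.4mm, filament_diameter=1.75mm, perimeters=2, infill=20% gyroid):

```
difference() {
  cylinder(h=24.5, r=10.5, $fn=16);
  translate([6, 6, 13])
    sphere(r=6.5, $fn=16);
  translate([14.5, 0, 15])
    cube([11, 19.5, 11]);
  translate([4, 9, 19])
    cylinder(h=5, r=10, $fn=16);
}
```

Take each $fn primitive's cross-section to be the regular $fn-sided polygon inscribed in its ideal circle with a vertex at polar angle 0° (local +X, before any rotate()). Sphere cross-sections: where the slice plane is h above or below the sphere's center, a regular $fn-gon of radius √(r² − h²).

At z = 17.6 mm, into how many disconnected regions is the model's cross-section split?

1

At z = 17.6 mm: the r=10.5 cylinder contributes a regular 16-gon of circumradius 10.5; the sphere at (6, 6): section is a regular 16-gon, circumradius = √(r²−h²) = √(6.5²−4.6²) = 4.592; the cube at (14.5, 0) is present — its section is the full 11×19.5 rectangle; the cylinder at (4, 9) is not intersected at this z (z outside [19, 24]); After the difference (first − rest): starting from the r=10.5 cylinder, the r=6.5 sphere at (6, 6) partially overlaps it — only the 46.28 mm² overlap (of its 64.57 mm²) is removed, clipping the outline; the 11×19.5 cube at (14.5, 0) misses the remaining region (no effect) — 1 connected region. The result has 1 disconnected region.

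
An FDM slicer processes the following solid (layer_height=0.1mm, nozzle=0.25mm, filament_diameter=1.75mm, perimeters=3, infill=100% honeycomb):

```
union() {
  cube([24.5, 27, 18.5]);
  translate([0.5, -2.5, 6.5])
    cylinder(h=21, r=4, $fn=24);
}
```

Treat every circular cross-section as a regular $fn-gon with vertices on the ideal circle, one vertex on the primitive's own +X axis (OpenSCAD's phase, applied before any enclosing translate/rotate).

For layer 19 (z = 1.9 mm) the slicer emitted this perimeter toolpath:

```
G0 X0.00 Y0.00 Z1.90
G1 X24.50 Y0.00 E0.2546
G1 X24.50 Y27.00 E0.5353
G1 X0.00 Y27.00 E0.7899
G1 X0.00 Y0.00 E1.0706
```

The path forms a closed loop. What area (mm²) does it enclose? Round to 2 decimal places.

Apply the shoelace formula to the sequence of (X, Y) vertices; enclosed area = 661.50 mm².

661.50 mm²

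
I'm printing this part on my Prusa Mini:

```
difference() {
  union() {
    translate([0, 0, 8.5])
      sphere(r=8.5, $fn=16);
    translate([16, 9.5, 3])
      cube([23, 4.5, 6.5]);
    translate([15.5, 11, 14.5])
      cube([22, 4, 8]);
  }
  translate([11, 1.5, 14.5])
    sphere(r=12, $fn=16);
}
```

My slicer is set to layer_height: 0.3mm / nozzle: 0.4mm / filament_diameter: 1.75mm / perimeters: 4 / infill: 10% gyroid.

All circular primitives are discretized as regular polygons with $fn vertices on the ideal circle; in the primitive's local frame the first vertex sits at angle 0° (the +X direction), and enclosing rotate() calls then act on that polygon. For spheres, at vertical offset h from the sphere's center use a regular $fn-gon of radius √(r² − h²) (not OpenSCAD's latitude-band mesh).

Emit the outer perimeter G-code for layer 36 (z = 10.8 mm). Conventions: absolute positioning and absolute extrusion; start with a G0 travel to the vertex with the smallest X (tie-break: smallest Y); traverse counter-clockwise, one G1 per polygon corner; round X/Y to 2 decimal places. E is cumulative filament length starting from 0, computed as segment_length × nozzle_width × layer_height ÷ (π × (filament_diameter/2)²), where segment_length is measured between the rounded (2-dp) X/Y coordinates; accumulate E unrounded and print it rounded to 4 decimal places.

At z = 10.8 mm: the r=8.5 sphere slices to a regular 16-gon of circumradius 8.183 (√(r²−h²) with h=2.3 from center); the cube at (16, 9.5) is not intersected at this z (z outside [3, 9.5]); the cube at (15.5, 11) is absent (z outside [14.5, 22.5]); Taking the union: only the r=8.5 sphere is present, so the union is just that shape — 1 connected region; the r=12 sphere at (11, 1.5) slices to a regular 16-gon of circumradius 11.415 (√(r²−h²) with h=3.7 from center); Subtracting the remaining from the first: starting from the result so far, the r=12 sphere at (11, 1.5) partially overlaps it — only the 89.25 mm² overlap (of its 398.94 mm²) is removed, clipping the outline — 1 connected region. The outline is a single polygon with 16 vertices. Extrusion per mm of travel: 0.4 × 0.3 / (π × 0.875²) = 0.049890. Accumulating E over each segment gives final E = 2.3971.

G0 X-8.18 Y0.00 Z10.80
G1 X-7.56 Y-3.13 E0.1592
G1 X-5.79 Y-5.79 E0.3186
G1 X-3.13 Y-7.56 E0.4780
G1 X0.00 Y-8.18 E0.6372
G1 X3.13 Y-7.56 E0.7964
G1 X3.77 Y-7.13 E0.8348
G1 X2.93 Y-6.57 E0.8852
G1 X0.45 Y-2.87 E1.1074
G1 X-0.42 Y1.50 E1.3297
G1 X0.45 Y5.87 E1.5520
G1 X1.77 Y7.83 E1.6699
G1 X0.00 Y8.18 E1.7599
G1 X-3.13 Y7.56 E1.9191
G1 X-5.79 Y5.79 E2.0785
G1 X-7.56 Y3.13 E2.2379
G1 X-8.18 Y0.00 E2.3971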